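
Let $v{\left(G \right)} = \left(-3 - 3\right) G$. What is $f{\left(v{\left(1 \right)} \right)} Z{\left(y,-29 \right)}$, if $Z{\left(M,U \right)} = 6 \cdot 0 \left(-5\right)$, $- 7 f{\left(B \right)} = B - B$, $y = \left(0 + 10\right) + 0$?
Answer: $0$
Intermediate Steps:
$y = 10$ ($y = 10 + 0 = 10$)
$v{\left(G \right)} = - 6 G$ ($v{\left(G \right)} = \left(-3 - 3\right) G = - 6 G$)
$f{\left(B \right)} = 0$ ($f{\left(B \right)} = - \frac{B - B}{7} = \left(- \frac{1}{7}\right) 0 = 0$)
$Z{\left(M,U \right)} = 0$ ($Z{\left(M,U \right)} = 0 \left(-5\right) = 0$)
$f{\left(v{\left(1 \right)} \right)} Z{\left(y,-29 \right)} = 0 \cdot 0 = 0$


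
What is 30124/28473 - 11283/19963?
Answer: 280104553/568406499 ≈ 0.49279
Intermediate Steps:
30124/28473 - 11283/19963 = 280104553/568406499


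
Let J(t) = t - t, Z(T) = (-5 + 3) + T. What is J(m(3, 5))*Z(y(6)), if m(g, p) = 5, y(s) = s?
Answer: 0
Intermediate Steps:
Z(T) = -2 + T
J(t) = 0
J(m(3, 5))*Z(y(6)) = 0*(-2 + 6) = 0*4 = 0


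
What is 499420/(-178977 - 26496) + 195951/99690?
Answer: -3174846659/6827867790 ≈ -0.46498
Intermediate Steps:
499420/(-178977 - 26496) + 195951/99690 = 499420/(-205473) + 195951*(1/99690) = 499420*(-1/205473) + 65317/33230 = -499420/205473 + 65317/33230 = -3174846659/6827867790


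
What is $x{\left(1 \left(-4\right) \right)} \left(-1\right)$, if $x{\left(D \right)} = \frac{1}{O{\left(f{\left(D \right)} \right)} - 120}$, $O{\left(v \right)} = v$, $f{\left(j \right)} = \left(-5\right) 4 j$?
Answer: $\frac{1}{40} \approx 0.025$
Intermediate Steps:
$f{\left(j \right)} = - 20 j$
$x{\left(D \right)} = \frac{1}{-120 - 20 D}$ ($x{\left(D \right)} = \frac{1}{- 20 D - 120} = \frac{1}{-120 - 20 D}$)
$x{\left(1 \left(-4\right) \right)} \left(-1\right) = - \frac{1}{120 + 20 \cdot 1 \left(-4\right)} \left(-1\right) = - \frac{1}{120 + 20 \left(-4\right)} \left(-1\right) = - \frac{1}{120 - 80} \left(-1\right) = - \frac{1}{40} \left(-1\right) = \left(-1\right) \frac{1}{40} \left(-1\right) = \left(- \frac{1}{40}\right) \left(-1\right) = \frac{1}{40}$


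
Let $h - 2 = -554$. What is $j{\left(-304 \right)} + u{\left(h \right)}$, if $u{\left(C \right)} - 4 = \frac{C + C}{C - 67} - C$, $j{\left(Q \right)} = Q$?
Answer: $\frac{157092}{619} \approx 253.78$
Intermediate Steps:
$h = -552$ ($h = 2 - 554 = -552$)
$u{\left(C \right)} = 4 - C + \frac{2 C}{-67 + C}$ ($u{\left(C \right)} = 4 - \left(C - \frac{C + C}{C - 67}\right) = 4 - \left(C - \frac{2 C}{-67 + C}\right) = 4 - C + \frac{2 C}{-67 + C}$)
$j{\left(-304 \right)} + u{\left(h \right)} = -304 + \frac{-268 - \left(-552\right)^{2} + 73 \left(-552\right)}{-67 - 552} = -304 + \frac{-268 - 304704 - 40296}{-619} = -304 - \frac{-268 - 304704 - 40296}{619} = -304 - - \frac{345268}{619} = -304 + \frac{345268}{619} = \frac{157092}{619}$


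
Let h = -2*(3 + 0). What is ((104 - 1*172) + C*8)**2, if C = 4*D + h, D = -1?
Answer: 21904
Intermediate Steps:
h = -6 (h = -2*3 = -6)
C = -10 (C = 4*(-1) - 6 = -4 - 6 = -10)
((104 - 1*172) + C*8)**2 = ((104 - 1*172) - 10*8)**2 = ((104 - 172) - 80)**2 = (-68 - 80)**2 = (-148)**2 = 21904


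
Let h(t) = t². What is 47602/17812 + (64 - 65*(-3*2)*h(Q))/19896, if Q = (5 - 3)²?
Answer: 66211015/22149222 ≈ 2.9893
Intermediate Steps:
Q = 4 (Q = 2² = 4)
47602/17812 + (64 - 65*(-3*2)*h(Q))/19896 = 47602/17812 + (64 - 65*(-3*2)*4²)/19896 = 47602*(1/17812) + (64 - (-390)*16)*(1/19896) = 23801/8906 + (64 - 65*(-96))*(1/19896) = 23801/8906 + (64 + 6240)*(1/19896) = 23801/8906 + 6304*(1/19896) = 23801/8906 + 788/2487 = 66211015/22149222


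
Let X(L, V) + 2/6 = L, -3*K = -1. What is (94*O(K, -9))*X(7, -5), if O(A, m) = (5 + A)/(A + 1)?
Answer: 7520/3 ≈ 2506.7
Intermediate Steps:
K = ⅓ (K = -⅓*(-1) = ⅓ ≈ 0.33333)
X(L, V) = -⅓ + L
O(A, m) = (5 + A)/(1 + A)
(94*O(K, -9))*X(7, -5) = (94*((5 + ⅓)/(1 + ⅓)))*(-⅓ + 7) = (94*((16/3)/(4/3)))*(20/3) = (94*((¾)*(16/3)))*(20/3) = (94*4)*(20/3) = 376*(20/3) = 7520/3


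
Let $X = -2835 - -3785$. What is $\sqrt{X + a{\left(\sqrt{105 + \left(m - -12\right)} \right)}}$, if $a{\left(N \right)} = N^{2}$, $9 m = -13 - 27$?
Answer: $\frac{\sqrt{9563}}{3} \approx 32.597$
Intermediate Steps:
$m = - \frac{40}{9}$ ($m = \frac{-13 - 27}{9} = \frac{1}{9} \left(-40\right) = - \frac{40}{9} \approx -4.4444$)
$X = 950$ ($X = -2835 + 3785 = 950$)
$\sqrt{X + a{\left(\sqrt{105 + \left(m - -12\right)} \right)}} = \sqrt{950 + \left(\sqrt{105 - - \frac{68}{9}}\right)^{2}} = \sqrt{950 + \left(\sqrt{105 + \left(- \frac{40}{9} + 12\right)}\right)^{2}} = \sqrt{950 + \left(\sqrt{105 + \frac{68}{9}}\right)^{2}} = \sqrt{950 + \left(\sqrt{\frac{1013}{9}}\right)^{2}} = \sqrt{950 + \left(\frac{\sqrt{1013}}{3}\right)^{2}} = \sqrt{950 + \frac{1013}{9}} = \sqrt{\frac{9563}{9}} = \frac{\sqrt{9563}}{3}$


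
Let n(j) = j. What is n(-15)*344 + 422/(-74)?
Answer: -191131/37 ≈ -5165.7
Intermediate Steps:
n(-15)*344 + 422/(-74) = -15*344 + 422/(-74) = -5160 + 422*(-1/74) = -5160 - 211/37 = -191131/37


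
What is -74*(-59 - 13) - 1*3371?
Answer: 1957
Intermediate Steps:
-74*(-59 - 13) - 1*3371 = -74*(-72) - 3371 = 5328 - 3371 = 1957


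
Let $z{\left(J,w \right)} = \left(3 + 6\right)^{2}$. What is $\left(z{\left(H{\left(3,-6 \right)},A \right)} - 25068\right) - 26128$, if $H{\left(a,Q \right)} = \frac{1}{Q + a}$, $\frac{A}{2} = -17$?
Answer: $-51115$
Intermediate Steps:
$A = -34$ ($A = 2 \left(-17\right) = -34$)
$z{\left(J,w \right)} = 81$ ($z{\left(J,w \right)} = 9^{2} = 81$)
$\left(z{\left(H{\left(3,-6 \right)},A \right)} - 25068\right) - 26128 = \left(81 - 25068\right) - 26128 = -24987 - 26128 = -51115$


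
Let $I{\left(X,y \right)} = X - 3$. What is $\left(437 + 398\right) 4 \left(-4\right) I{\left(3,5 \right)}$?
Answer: $0$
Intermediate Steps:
$I{\left(X,y \right)} = -3 + X$ ($I{\left(X,y \right)} = X - 3 = -3 + X$)
$\left(437 + 398\right) 4 \left(-4\right) I{\left(3,5 \right)} = \left(437 + 398\right) 4 \left(-4\right) \left(-3 + 3\right) = 835 \left(\left(-16\right) 0\right) = 835 \cdot 0 = 0$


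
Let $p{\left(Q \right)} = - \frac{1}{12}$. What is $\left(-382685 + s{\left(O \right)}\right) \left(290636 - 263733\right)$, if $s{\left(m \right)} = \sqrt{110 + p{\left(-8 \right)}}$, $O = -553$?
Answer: $-10295374555 + \frac{26903 \sqrt{3957}}{6} \approx -1.0295 \cdot 10^{10}$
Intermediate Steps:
$p{\left(Q \right)} = - \frac{1}{12}$ ($p{\left(Q \right)} = \left(-1\right) \frac{1}{12} = - \frac{1}{12}$)
$s{\left(m \right)} = \frac{\sqrt{3957}}{6}$ ($s{\left(m \right)} = \sqrt{110 - \frac{1}{12}} = \sqrt{\frac{1319}{12}} = \frac{\sqrt{3957}}{6}$)
$\left(-382685 + s{\left(O \right)}\right) \left(290636 - 263733\right) = \left(-382685 + \frac{\sqrt{3957}}{6}\right) \left(290636 - 263733\right) = \left(-382685 + \frac{\sqrt{3957}}{6}\right) 26903 = -10295374555 + \frac{26903 \sqrt{3957}}{6}$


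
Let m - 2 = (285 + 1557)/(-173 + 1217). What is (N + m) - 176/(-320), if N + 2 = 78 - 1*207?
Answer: -220433/1740 ≈ -126.69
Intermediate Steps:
m = 655/174 (m = 2 + (285 + 1557)/(-173 + 1217) = 2 + 1842/1044 = 2 + 1842*(1/1044) = 2 + 307/174 = 655/174 ≈ 3.7644)
N = -131 (N = -2 + (78 - 1*207) = -2 + (78 - 207) = -2 - 129 = -131)
(N + m) - 176/(-320) = (-131 + 655/174) - 176/(-320) = -22139/174 - 176*(-1/320) = -22139/174 + 11/20 = -220433/1740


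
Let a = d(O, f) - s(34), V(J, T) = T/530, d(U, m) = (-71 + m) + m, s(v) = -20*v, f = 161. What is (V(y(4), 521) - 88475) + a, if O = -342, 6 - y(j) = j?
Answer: -46397799/530 ≈ -87543.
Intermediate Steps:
y(j) = 6 - j
d(U, m) = -71 + 2*m
V(J, T) = T/530 (V(J, T) = T*(1/530) = T/530)
a = 931 (a = (-71 + 2*161) - (-20)*34 = (-71 + 322) - 1*(-680) = 251 + 680 = 931)
(V(y(4), 521) - 88475) + a = ((1/530)*521 - 88475) + 931 = (521/530 - 88475) + 931 = -46891229/530 + 931 = -46397799/530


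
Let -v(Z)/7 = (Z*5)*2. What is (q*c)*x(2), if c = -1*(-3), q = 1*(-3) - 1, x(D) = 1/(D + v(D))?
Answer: 2/23 ≈ 0.086957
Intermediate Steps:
v(Z) = -70*Z (v(Z) = -7*Z*5*2 = -7*5*Z*2 = -70*Z)
x(D) = -1/(69*D) (x(D) = 1/(D - 70*D) = 1/(-69*D) = -1/(69*D))
q = -4 (q = -3 - 1 = -4)
c = 3
(q*c)*x(2) = (-4*3)*(-1/69/2) = -(-4)/(23*2) = -12*(-1/138) = 2/23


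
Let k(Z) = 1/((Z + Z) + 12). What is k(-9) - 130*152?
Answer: -118561/6 ≈ -19760.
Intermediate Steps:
k(Z) = 1/(12 + 2*Z) (k(Z) = 1/(2*Z + 12) = 1/(12 + 2*Z))
k(-9) - 130*152 = 1/(2*(6 - 9)) - 130*152 = (½)/(-3) - 19760 = (½)*(-⅓) - 19760 = -⅙ - 19760 = -118561/6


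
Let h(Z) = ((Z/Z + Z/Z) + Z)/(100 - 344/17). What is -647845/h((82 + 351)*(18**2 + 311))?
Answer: -878477820/4674269 ≈ -187.94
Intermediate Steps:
h(Z) = 17/678 + 17*Z/1356 (h(Z) = ((1 + 1) + Z)/(100 - 344*1/17) = (2 + Z)/(100 - 344/17) = (2 + Z)/(1356/17) = (2 + Z)*(17/1356) = 17/678 + 17*Z/1356)
-647845/h((82 + 351)*(18**2 + 311)) = -647845/(17/678 + 17*((82 + 351)*(18**2 + 311))/1356) = -647845/(17/678 + 17*(433*(324 + 311))/1356) = -647845/(17/678 + 17*(433*635)/1356) = -647845/(17/678 + (17/1356)*274955) = -647845/(17/678 + 4674235/1356) = -647845/4674269/1356 = -647845*1356/4674269 = -878477820/4674269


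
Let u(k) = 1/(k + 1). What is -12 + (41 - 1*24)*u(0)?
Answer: 5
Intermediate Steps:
u(k) = 1/(1 + k)
-12 + (41 - 1*24)*u(0) = -12 + (41 - 1*24)/(1 + 0) = -12 + (41 - 24)/1 = -12 + 17*1 = -12 + 17 = 5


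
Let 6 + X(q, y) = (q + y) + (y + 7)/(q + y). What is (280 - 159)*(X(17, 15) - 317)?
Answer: -562045/16 ≈ -35128.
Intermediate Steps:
X(q, y) = -6 + q + y + (7 + y)/(q + y) (X(q, y) = -6 + ((q + y) + (y + 7)/(q + y)) = -6 + ((q + y) + (7 + y)/(q + y)) = -6 + (q + y + (7 + y)/(q + y)) = -6 + q + y + (7 + y)/(q + y))
(280 - 159)*(X(17, 15) - 317) = (280 - 159)*((7 + 17² + 15² - 6*17 - 5*15 + 2*17*15)/(17 + 15) - 317) = 121*((7 + 289 + 225 - 102 - 75 + 510)/32 - 317) = 121*((1/32)*854 - 317) = 121*(427/16 - 317) = 121*(-4645/16) = -562045/16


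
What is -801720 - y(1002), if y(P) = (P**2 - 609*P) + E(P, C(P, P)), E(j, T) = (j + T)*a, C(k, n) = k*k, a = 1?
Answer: -2200512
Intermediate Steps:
C(k, n) = k**2
E(j, T) = T + j (E(j, T) = (j + T)*1 = (T + j)*1 = T + j)
y(P) = -608*P + 2*P**2 (y(P) = (P**2 - 609*P) + (P**2 + P) = (P**2 - 609*P) + (P + P**2) = -608*P + 2*P**2)
-801720 - y(1002) = -801720 - 2*1002*(-304 + 1002) = -801720 - 2*1002*698 = -801720 - 1*1398792 = -801720 - 1398792 = -2200512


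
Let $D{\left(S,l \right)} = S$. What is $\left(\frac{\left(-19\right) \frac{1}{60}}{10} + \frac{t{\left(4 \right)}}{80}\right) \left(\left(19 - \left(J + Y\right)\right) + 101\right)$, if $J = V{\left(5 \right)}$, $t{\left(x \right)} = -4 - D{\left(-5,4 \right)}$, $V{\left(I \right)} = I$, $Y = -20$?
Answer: $- \frac{207}{80} \approx -2.5875$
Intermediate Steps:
$t{\left(x \right)} = 1$ ($t{\left(x \right)} = -4 - -5 = -4 + 5 = 1$)
$J = 5$
$\left(\frac{\left(-19\right) \frac{1}{60}}{10} + \frac{t{\left(4 \right)}}{80}\right) \left(\left(19 - \left(J + Y\right)\right) + 101\right) = \left(\frac{\left(-19\right) \frac{1}{60}}{10} + 1 \cdot \frac{1}{80}\right) \left(\left(19 - \left(5 - 20\right)\right) + 101\right) = \left(\left(-19\right) \frac{1}{60} \cdot \frac{1}{10} + 1 \cdot \frac{1}{80}\right) \left(\left(19 - -15\right) + 101\right) = \left(\left(- \frac{19}{60}\right) \frac{1}{10} + \frac{1}{80}\right) \left(\left(19 + 15\right) + 101\right) = \left(- \frac{19}{600} + \frac{1}{80}\right) \left(34 + 101\right) = \left(- \frac{23}{1200}\right) 135 = - \frac{207}{80}$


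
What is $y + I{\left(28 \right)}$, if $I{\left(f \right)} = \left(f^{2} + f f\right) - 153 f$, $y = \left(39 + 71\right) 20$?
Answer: $-516$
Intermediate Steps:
$y = 2200$ ($y = 110 \cdot 20 = 2200$)
$I{\left(f \right)} = - 153 f + 2 f^{2}$ ($I{\left(f \right)} = \left(f^{2} + f^{2}\right) - 153 f = 2 f^{2} - 153 f = - 153 f + 2 f^{2}$)
$y + I{\left(28 \right)} = 2200 + 28 \left(-153 + 2 \cdot 28\right) = 2200 + 28 \left(-153 + 56\right) = 2200 + 28 \left(-97\right) = 2200 - 2716 = -516$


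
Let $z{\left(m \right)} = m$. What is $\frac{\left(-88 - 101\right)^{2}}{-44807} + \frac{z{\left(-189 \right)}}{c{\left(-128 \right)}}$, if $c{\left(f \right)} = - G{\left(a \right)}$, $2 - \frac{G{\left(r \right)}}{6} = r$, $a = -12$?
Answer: $\frac{37197}{25604} \approx 1.4528$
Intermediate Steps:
$G{\left(r \right)} = 12 - 6 r$
$c{\left(f \right)} = -84$ ($c{\left(f \right)} = - (12 - -72) = - (12 + 72) = \left(-1\right) 84 = -84$)
$\frac{\left(-88 - 101\right)^{2}}{-44807} + \frac{z{\left(-189 \right)}}{c{\left(-128 \right)}} = \frac{\left(-88 - 101\right)^{2}}{-44807} - \frac{189}{-84} = \left(-189\right)^{2} \left(- \frac{1}{44807}\right) - - \frac{9}{4} = 35721 \left(- \frac{1}{44807}\right) + \frac{9}{4} = - \frac{5103}{6401} + \frac{9}{4} = \frac{37197}{25604}$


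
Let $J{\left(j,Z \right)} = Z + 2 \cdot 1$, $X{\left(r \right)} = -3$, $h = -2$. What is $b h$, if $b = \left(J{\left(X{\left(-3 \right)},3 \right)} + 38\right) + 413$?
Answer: $-912$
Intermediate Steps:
$J{\left(j,Z \right)} = 2 + Z$ ($J{\left(j,Z \right)} = Z + 2 = 2 + Z$)
$b = 456$ ($b = \left(\left(2 + 3\right) + 38\right) + 413 = \left(5 + 38\right) + 413 = 43 + 413 = 456$)
$b h = 456 \left(-2\right) = -912$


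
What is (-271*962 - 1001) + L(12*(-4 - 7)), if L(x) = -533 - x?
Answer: -262104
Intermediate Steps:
(-271*962 - 1001) + L(12*(-4 - 7)) = (-271*962 - 1001) + (-533 - 12*(-4 - 7)) = (-260702 - 1001) + (-533 - 12*(-11)) = -261703 + (-533 - 1*(-132)) = -261703 + (-533 + 132) = -261703 - 401 = -262104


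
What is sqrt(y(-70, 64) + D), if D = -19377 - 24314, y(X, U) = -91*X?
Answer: I*sqrt(37321) ≈ 193.19*I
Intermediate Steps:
D = -43691
sqrt(y(-70, 64) + D) = sqrt(-91*(-70) - 43691) = sqrt(6370 - 43691) = sqrt(-37321) = I*sqrt(37321)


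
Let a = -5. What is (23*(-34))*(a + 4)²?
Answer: -782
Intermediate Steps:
(23*(-34))*(a + 4)² = (23*(-34))*(-5 + 4)² = -782*(-1)² = -782*1 = -782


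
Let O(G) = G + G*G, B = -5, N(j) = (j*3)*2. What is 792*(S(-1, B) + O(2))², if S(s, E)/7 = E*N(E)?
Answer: 883187712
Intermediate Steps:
N(j) = 6*j (N(j) = (3*j)*2 = 6*j)
S(s, E) = 42*E² (S(s, E) = 7*(E*(6*E)) = 7*(6*E²) = 42*E²)
O(G) = G + G²
792*(S(-1, B) + O(2))² = 792*(42*(-5)² + 2*(1 + 2))² = 792*(42*25 + 2*3)² = 792*(1050 + 6)² = 792*1056² = 792*1115136 = 883187712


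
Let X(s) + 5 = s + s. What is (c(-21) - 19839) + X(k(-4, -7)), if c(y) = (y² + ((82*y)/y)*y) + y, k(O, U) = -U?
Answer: -21132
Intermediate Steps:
c(y) = y² + 83*y (c(y) = (y² + 82*y) + y = y² + 83*y)
X(s) = -5 + 2*s (X(s) = -5 + (s + s) = -5 + 2*s)
(c(-21) - 19839) + X(k(-4, -7)) = (-21*(83 - 21) - 19839) + (-5 + 2*(-1*(-7))) = (-21*62 - 19839) + (-5 + 2*7) = (-1302 - 19839) + (-5 + 14) = -21141 + 9 = -21132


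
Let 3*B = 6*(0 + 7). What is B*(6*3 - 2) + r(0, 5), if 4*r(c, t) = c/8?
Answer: 224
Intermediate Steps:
r(c, t) = c/32 (r(c, t) = (c/8)/4 = c/32)
B = 14 (B = (6*(0 + 7))/3 = (6*7)/3 = (⅓)*42 = 14)
B*(6*3 - 2) + r(0, 5) = 14*(6*3 - 2) + (1/32)*0 = 14*(18 - 2) + 0 = 14*16 + 0 = 224 + 0 = 224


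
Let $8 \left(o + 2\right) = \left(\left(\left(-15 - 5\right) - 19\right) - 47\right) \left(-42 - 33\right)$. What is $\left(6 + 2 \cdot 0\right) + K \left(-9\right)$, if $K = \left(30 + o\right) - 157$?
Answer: $- \frac{24357}{4} \approx -6089.3$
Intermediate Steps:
$o = \frac{3217}{4}$ ($o = -2 + \frac{\left(\left(\left(-15 - 5\right) - 19\right) - 47\right) \left(-42 - 33\right)}{8} = -2 + \frac{\left(\left(-20 - 19\right) - 47\right) \left(-75\right)}{8} = -2 + \frac{\left(-39 - 47\right) \left(-75\right)}{8} = -2 + \frac{\left(-86\right) \left(-75\right)}{8} = -2 + \frac{1}{8} \cdot 6450 = -2 + \frac{3225}{4} = \frac{3217}{4} \approx 804.25$)
$K = \frac{2709}{4}$ ($K = \left(30 + \frac{3217}{4}\right) - 157 = \frac{3337}{4} - 157 = \frac{2709}{4} \approx 677.25$)
$\left(6 + 2 \cdot 0\right) + K \left(-9\right) = \left(6 + 2 \cdot 0\right) + \frac{2709}{4} \left(-9\right) = \left(6 + 0\right) - \frac{24381}{4} = 6 - \frac{24381}{4} = - \frac{24357}{4}$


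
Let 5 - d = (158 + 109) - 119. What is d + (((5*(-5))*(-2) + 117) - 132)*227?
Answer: 7802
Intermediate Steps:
d = -143 (d = 5 - ((158 + 109) - 119) = 5 - (267 - 119) = 5 - 1*148 = 5 - 148 = -143)
d + (((5*(-5))*(-2) + 117) - 132)*227 = -143 + (((5*(-5))*(-2) + 117) - 132)*227 = -143 + ((-25*(-2) + 117) - 132)*227 = -143 + ((50 + 117) - 132)*227 = -143 + (167 - 132)*227 = -143 + 35*227 = -143 + 7945 = 7802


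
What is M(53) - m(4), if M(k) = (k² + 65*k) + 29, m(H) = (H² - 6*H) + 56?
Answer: 6235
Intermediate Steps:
m(H) = 56 + H² - 6*H
M(k) = 29 + k² + 65*k
M(53) - m(4) = (29 + 53² + 65*53) - (56 + 4² - 6*4) = (29 + 2809 + 3445) - (56 + 16 - 24) = 6283 - 1*48 = 6283 - 48 = 6235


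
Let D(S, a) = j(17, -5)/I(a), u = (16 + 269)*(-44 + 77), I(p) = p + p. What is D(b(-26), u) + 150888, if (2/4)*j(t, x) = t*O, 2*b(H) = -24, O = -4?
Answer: 1419101572/9405 ≈ 1.5089e+5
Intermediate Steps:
b(H) = -12 (b(H) = (½)*(-24) = -12)
I(p) = 2*p
u = 9405 (u = 285*33 = 9405)
j(t, x) = -8*t (j(t, x) = 2*(t*(-4)) = 2*(-4*t) = -8*t)
D(S, a) = -68/a (D(S, a) = (-8*17)/((2*a)) = -68/a)
D(b(-26), u) + 150888 = -68/9405 + 150888 = 1419101572/9405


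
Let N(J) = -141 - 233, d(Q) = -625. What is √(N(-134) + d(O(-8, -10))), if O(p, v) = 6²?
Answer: 3*I*√111 ≈ 31.607*I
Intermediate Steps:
O(p, v) = 36
N(J) = -374
√(N(-134) + d(O(-8, -10))) = √(-374 - 625) = √(-999) = 3*I*√111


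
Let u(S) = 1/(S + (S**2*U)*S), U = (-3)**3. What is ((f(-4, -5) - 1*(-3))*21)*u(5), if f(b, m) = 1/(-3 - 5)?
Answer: -483/26960 ≈ -0.017915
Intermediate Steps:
f(b, m) = -1/8 (f(b, m) = 1/(-8) = -1/8)
U = -27
u(S) = 1/(S - 27*S**3) (u(S) = 1/(S + (S**2*(-27))*S) = 1/(S + (-27*S**2)*S) = 1/(S - 27*S**3))
((f(-4, -5) - 1*(-3))*21)*u(5) = ((-1/8 - 1*(-3))*21)*(-1/(-1*5 + 27*5**3)) = ((-1/8 + 3)*21)*(-1/(-5 + 27*125)) = ((23/8)*21)*(-1/(-5 + 3375)) = 483*(-1/3370)/8 = 483*(-1*1/3370)/8 = (483/8)*(-1/3370) = -483/26960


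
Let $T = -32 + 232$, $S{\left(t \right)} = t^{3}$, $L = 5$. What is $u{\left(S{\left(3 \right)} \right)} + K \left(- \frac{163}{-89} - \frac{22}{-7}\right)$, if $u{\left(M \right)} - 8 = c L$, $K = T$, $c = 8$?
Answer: $\frac{649704}{623} \approx 1042.9$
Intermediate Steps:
$T = 200$
$K = 200$
$u{\left(M \right)} = 48$ ($u{\left(M \right)} = 8 + 8 \cdot 5 = 8 + 40 = 48$)
$u{\left(S{\left(3 \right)} \right)} + K \left(- \frac{163}{-89} - \frac{22}{-7}\right) = 48 + 200 \left(- \frac{163}{-89} - \frac{22}{-7}\right) = 48 + 200 \left(\left(-163\right) \left(- \frac{1}{89}\right) - - \frac{22}{7}\right) = 48 + 200 \left(\frac{163}{89} + \frac{22}{7}\right) = 48 + 200 \cdot \frac{3099}{623} = 48 + \frac{619800}{623} = \frac{649704}{623}$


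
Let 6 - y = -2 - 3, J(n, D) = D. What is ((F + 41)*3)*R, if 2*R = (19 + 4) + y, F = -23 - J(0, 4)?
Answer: 714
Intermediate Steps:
y = 11 (y = 6 - (-2 - 3) = 6 - 1*(-5) = 6 + 5 = 11)
F = -27 (F = -23 - 1*4 = -23 - 4 = -27)
R = 17 (R = ((19 + 4) + 11)/2 = (23 + 11)/2 = (½)*34 = 17)
((F + 41)*3)*R = ((-27 + 41)*3)*17 = (14*3)*17 = 42*17 = 714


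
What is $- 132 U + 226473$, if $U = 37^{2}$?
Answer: $45765$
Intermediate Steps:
$U = 1369$
$- 132 U + 226473 = \left(-132\right) 1369 + 226473 = -180708 + 226473 = 45765$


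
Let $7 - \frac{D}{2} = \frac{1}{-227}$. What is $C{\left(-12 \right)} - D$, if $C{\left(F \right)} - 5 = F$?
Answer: $- \frac{4769}{227} \approx -21.009$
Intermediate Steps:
$D = \frac{3180}{227}$ ($D = 14 - \frac{2}{-227} = 14 - - \frac{2}{227} = 14 + \frac{2}{227} = \frac{3180}{227} \approx 14.009$)
$C{\left(F \right)} = 5 + F$
$C{\left(-12 \right)} - D = \left(5 - 12\right) - \frac{3180}{227} = -7 - \frac{3180}{227} = - \frac{4769}{227}$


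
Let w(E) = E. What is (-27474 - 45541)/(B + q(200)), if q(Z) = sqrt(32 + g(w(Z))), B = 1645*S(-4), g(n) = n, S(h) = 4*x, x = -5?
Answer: 600548375/270602442 + 73015*sqrt(58)/541204884 ≈ 2.2203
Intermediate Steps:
S(h) = -20 (S(h) = 4*(-5) = -20)
B = -32900 (B = 1645*(-20) = -32900)
q(Z) = sqrt(32 + Z)
(-27474 - 45541)/(B + q(200)) = (-27474 - 45541)/(-32900 + sqrt(32 + 200)) = -73015/(-32900 + sqrt(232)) = -73015/(-32900 + 2*sqrt(58))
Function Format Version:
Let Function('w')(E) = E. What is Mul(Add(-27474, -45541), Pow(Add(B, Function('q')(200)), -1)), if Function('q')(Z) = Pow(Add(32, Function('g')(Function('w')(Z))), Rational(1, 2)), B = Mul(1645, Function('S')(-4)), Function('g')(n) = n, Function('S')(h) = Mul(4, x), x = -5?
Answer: Add(Rational(600548375, 270602442), Mul(Rational(73015, 541204884), Pow(58, Rational(1, 2)))) ≈ 2.2203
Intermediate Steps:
Function('S')(h) = -20 (Function('S')(h) = Mul(4, -5) = -20)
B = -32900 (B = Mul(1645, -20) = -32900)
Function('q')(Z) = Pow(Add(32, Z), Rational(1, 2))
Mul(Add(-27474, -45541), Pow(Add(B, Function('q')(200)), -1)) = Mul(Add(-27474, -45541), Pow(Add(-32900, Pow(Add(32, 200), Rational(1, 2))), -1)) = Mul(-73015, Pow(Add(-32900, Pow(232, Rational(1, 2))), -1)) = Mul(-73015, Pow(Add(-32900, Mul(2, Pow(58, Rational(1, 2)))), -1))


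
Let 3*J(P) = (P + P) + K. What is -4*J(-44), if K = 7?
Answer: 108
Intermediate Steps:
J(P) = 7/3 + 2*P/3 (J(P) = ((P + P) + 7)/3 = (2*P + 7)/3 = (7 + 2*P)/3 = 7/3 + 2*P/3)
-4*J(-44) = -4*(7/3 + (⅔)*(-44)) = -4*(7/3 - 88/3) = -4*(-27) = 108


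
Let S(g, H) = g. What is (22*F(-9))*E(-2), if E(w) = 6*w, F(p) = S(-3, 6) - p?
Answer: -1584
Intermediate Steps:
F(p) = -3 - p
(22*F(-9))*E(-2) = (22*(-3 - 1*(-9)))*(6*(-2)) = (22*(-3 + 9))*(-12) = (22*6)*(-12) = 132*(-12) = -1584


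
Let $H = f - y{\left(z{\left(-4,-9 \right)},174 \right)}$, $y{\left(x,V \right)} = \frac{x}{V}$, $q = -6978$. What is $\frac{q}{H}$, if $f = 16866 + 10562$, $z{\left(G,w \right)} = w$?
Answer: $- \frac{404724}{1590827} \approx -0.25441$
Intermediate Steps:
$f = 27428$
$H = \frac{1590827}{58}$ ($H = 27428 - - \frac{9}{174} = 27428 - \left(-9\right) \frac{1}{174} = 27428 - - \frac{3}{58} = 27428 + \frac{3}{58} = \frac{1590827}{58} \approx 27428.0$)
$\frac{q}{H} = - \frac{6978}{\frac{1590827}{58}} = \left(-6978\right) \frac{58}{1590827} = - \frac{404724}{1590827}$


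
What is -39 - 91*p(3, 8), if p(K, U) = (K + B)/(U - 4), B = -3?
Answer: -39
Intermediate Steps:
p(K, U) = (-3 + K)/(-4 + U) (p(K, U) = (K - 3)/(U - 4) = (-3 + K)/(-4 + U))
-39 - 91*p(3, 8) = -39 - 91*(-3 + 3)/(-4 + 8) = -39 - 91*0/4 = -39 - 91*0 = -39 + 0 = -39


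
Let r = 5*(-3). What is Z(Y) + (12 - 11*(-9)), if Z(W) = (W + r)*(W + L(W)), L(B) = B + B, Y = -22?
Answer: 2553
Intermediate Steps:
L(B) = 2*B
r = -15
Z(W) = 3*W*(-15 + W) (Z(W) = (W - 15)*(W + 2*W) = (-15 + W)*(3*W) = 3*W*(-15 + W))
Z(Y) + (12 - 11*(-9)) = 3*(-22)*(-15 - 22) + (12 - 11*(-9)) = 3*(-22)*(-37) + (12 + 99) = 2442 + 111 = 2553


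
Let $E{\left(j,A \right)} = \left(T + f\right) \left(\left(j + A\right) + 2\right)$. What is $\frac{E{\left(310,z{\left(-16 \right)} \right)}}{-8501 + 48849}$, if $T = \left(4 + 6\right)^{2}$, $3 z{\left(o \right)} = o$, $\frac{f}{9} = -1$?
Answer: $\frac{2990}{4323} \approx 0.69165$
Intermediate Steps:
$f = -9$ ($f = 9 \left(-1\right) = -9$)
$z{\left(o \right)} = \frac{o}{3}$
$T = 100$ ($T = 10^{2} = 100$)
$E{\left(j,A \right)} = 182 + 91 A + 91 j$ ($E{\left(j,A \right)} = \left(100 - 9\right) \left(\left(j + A\right) + 2\right) = 91 \left(\left(A + j\right) + 2\right) = 91 \left(2 + A + j\right) = 182 + 91 A + 91 j$)
$\frac{E{\left(310,z{\left(-16 \right)} \right)}}{-8501 + 48849} = \frac{182 + 91 \cdot \frac{1}{3} \left(-16\right) + 91 \cdot 310}{-8501 + 48849} = \frac{182 + 91 \left(- \frac{16}{3}\right) + 28210}{40348} = \left(182 - \frac{1456}{3} + 28210\right) \frac{1}{40348} = \frac{83720}{3} \cdot \frac{1}{40348} = \frac{2990}{4323}$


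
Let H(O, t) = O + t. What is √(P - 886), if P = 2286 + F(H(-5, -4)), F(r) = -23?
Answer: 9*√17 ≈ 37.108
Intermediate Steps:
P = 2263 (P = 2286 - 23 = 2263)
√(P - 886) = √(2263 - 886) = √1377 = 9*√17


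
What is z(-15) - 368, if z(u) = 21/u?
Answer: -1847/5 ≈ -369.40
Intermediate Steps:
z(-15) - 368 = 21/(-15) - 368 = 21*(-1/15) - 368 = -7/5 - 368 = -1847/5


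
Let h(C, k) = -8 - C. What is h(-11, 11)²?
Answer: 9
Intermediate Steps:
h(-11, 11)² = (-8 - 1*(-11))² = (-8 + 11)² = 3² = 9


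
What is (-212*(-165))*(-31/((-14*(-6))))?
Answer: -90365/7 ≈ -12909.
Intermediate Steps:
(-212*(-165))*(-31/((-14*(-6)))) = 34980*(-31/84) = -90365/7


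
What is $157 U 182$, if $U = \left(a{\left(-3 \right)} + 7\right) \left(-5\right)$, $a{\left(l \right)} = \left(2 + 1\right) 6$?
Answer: $-3571750$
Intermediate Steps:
$a{\left(l \right)} = 18$ ($a{\left(l \right)} = 3 \cdot 6 = 18$)
$U = -125$ ($U = \left(18 + 7\right) \left(-5\right) = 25 \left(-5\right) = -125$)
$157 U 182 = 157 \left(-125\right) 182 = \left(-19625\right) 182 = -3571750$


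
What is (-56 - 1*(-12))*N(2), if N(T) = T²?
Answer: -176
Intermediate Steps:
(-56 - 1*(-12))*N(2) = (-56 - 1*(-12))*2² = (-56 + 12)*4 = -44*4 = -176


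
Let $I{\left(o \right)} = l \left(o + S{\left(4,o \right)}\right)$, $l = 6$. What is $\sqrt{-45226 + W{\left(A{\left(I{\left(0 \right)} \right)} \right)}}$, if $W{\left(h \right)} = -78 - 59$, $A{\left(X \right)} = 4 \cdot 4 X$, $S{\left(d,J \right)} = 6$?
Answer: $i \sqrt{45363} \approx 212.99 i$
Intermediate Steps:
$I{\left(o \right)} = 36 + 6 o$ ($I{\left(o \right)} = 6 \left(o + 6\right) = 6 \left(6 + o\right) = 36 + 6 o$)
$A{\left(X \right)} = 16 X$
$W{\left(h \right)} = -137$
$\sqrt{-45226 + W{\left(A{\left(I{\left(0 \right)} \right)} \right)}} = \sqrt{-45226 - 137} = \sqrt{-45363} = i \sqrt{45363}$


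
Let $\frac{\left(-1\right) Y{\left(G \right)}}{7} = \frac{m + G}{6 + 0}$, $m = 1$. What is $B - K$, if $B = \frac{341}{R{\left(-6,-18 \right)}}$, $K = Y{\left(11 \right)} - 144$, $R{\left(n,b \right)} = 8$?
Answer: $\frac{1605}{8} \approx 200.63$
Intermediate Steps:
$Y{\left(G \right)} = - \frac{7}{6} - \frac{7 G}{6}$ ($Y{\left(G \right)} = - 7 \frac{1 + G}{6 + 0} = - 7 \frac{1 + G}{6} = - 7 \left(1 + G\right) \frac{1}{6} = - 7 \left(\frac{1}{6} + \frac{G}{6}\right) = - \frac{7}{6} - \frac{7 G}{6}$)
$K = -158$ ($K = \left(- \frac{7}{6} - \frac{77}{6}\right) - 144 = -14 - 144 = -158$)
$B = \frac{341}{8} \approx 42.625$
$B - K = \frac{341}{8} - -158 = \frac{341}{8} + 158 = \frac{1605}{8}$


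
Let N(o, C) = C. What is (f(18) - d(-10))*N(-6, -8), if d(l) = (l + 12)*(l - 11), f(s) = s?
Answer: -480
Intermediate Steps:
d(l) = (-11 + l)*(12 + l) (d(l) = (12 + l)*(-11 + l) = (-11 + l)*(12 + l))
(f(18) - d(-10))*N(-6, -8) = (18 - (-132 - 10 + (-10)²))*(-8) = (18 - (-132 - 10 + 100))*(-8) = (18 - 1*(-42))*(-8) = (18 + 42)*(-8) = 60*(-8) = -480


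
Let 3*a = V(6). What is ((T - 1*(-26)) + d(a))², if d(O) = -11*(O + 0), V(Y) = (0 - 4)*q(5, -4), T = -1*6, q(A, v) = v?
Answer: 13456/9 ≈ 1495.1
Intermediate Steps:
T = -6
V(Y) = 16 (V(Y) = (0 - 4)*(-4) = -4*(-4) = 16)
a = 16/3 (a = (⅓)*16 = 16/3 ≈ 5.3333)
d(O) = -11*O
((T - 1*(-26)) + d(a))² = ((-6 - 1*(-26)) - 11*16/3)² = ((-6 + 26) - 176/3)² = (20 - 176/3)² = (-116/3)² = 13456/9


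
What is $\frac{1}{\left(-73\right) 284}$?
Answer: $- \frac{1}{20732} \approx -4.8235 \cdot 10^{-5}$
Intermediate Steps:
$\frac{1}{\left(-73\right) 284} = \frac{1}{-20732} = - \frac{1}{20732}$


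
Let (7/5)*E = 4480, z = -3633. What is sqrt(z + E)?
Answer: I*sqrt(433) ≈ 20.809*I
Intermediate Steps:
E = 3200 (E = (5/7)*4480 = 3200)
sqrt(z + E) = sqrt(-3633 + 3200) = sqrt(-433) = I*sqrt(433)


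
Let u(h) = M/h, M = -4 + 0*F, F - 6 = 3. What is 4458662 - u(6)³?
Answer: 120383882/27 ≈ 4.4587e+6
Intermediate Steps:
F = 9 (F = 6 + 3 = 9)
M = -4 (M = -4 + 0*9 = -4 + 0 = -4)
u(h) = -4/h
4458662 - u(6)³ = 4458662 - (-4/6)³ = 4458662 - (-4*⅙)³ = 4458662 - (-⅔)³ = 4458662 - 1*(-8/27) = 4458662 + 8/27 = 120383882/27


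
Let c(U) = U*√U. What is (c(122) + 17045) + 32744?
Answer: 49789 + 122*√122 ≈ 51137.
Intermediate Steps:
c(U) = U^(3/2)
(c(122) + 17045) + 32744 = (122^(3/2) + 17045) + 32744 = (122*√122 + 17045) + 32744 = (17045 + 122*√122) + 32744 = 49789 + 122*√122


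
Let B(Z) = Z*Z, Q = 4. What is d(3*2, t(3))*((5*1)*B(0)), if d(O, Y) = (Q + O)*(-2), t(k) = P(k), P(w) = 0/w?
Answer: 0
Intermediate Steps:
B(Z) = Z**2
P(w) = 0
t(k) = 0
d(O, Y) = -8 - 2*O (d(O, Y) = (4 + O)*(-2) = -8 - 2*O)
d(3*2, t(3))*((5*1)*B(0)) = (-8 - 6*2)*((5*1)*0**2) = (-8 - 2*6)*(5*0) = (-8 - 12)*0 = -20*0 = 0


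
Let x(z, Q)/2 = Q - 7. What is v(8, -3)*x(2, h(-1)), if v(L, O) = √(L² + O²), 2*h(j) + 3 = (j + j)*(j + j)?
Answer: -13*√73 ≈ -111.07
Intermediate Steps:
h(j) = -3/2 + 2*j² (h(j) = -3/2 + ((j + j)*(j + j))/2 = -3/2 + ((2*j)*(2*j))/2 = -3/2 + (4*j²)/2 = -3/2 + 2*j²)
x(z, Q) = -14 + 2*Q (x(z, Q) = 2*(Q - 7) = 2*(-7 + Q) = -14 + 2*Q)
v(8, -3)*x(2, h(-1)) = √(8² + (-3)²)*(-14 + 2*(-3/2 + 2*(-1)²)) = √(64 + 9)*(-14 + 2*(-3/2 + 2*1)) = √73*(-14 + 2*(-3/2 + 2)) = √73*(-14 + 2*(½)) = √73*(-14 + 1) = √73*(-13) = -13*√73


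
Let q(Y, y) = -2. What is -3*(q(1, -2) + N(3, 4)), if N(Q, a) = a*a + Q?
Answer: -51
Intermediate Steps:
N(Q, a) = Q + a² (N(Q, a) = a² + Q = Q + a²)
-3*(q(1, -2) + N(3, 4)) = -3*(-2 + (3 + 4²)) = -3*(-2 + (3 + 16)) = -3*(-2 + 19) = -3*17 = -51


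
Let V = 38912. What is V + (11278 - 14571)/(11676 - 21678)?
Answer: 389201117/10002 ≈ 38912.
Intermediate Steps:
V + (11278 - 14571)/(11676 - 21678) = 38912 + (11278 - 14571)/(11676 - 21678) = 38912 - 3293/(-10002) = 38912 - 3293*(-1/10002) = 38912 + 3293/10002 = 389201117/10002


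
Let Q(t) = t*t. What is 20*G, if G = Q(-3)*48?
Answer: 8640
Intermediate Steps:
Q(t) = t**2
G = 432 (G = (-3)**2*48 = 9*48 = 432)
20*G = 20*432 = 8640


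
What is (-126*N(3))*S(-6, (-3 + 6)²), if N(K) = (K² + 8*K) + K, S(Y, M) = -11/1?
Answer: 49896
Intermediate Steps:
S(Y, M) = -11 (S(Y, M) = -11*1 = -11)
N(K) = K² + 9*K
(-126*N(3))*S(-6, (-3 + 6)²) = -378*(9 + 3)*(-11) = -378*12*(-11) = -126*36*(-11) = -4536*(-11) = 49896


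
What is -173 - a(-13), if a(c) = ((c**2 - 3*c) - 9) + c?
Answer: -359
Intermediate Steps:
a(c) = -9 + c**2 - 2*c (a(c) = (-9 + c**2 - 3*c) + c = -9 + c**2 - 2*c)
-173 - a(-13) = -173 - (-9 + (-13)**2 - 2*(-13)) = -173 - (-9 + 169 + 26) = -173 - 1*186 = -173 - 186 = -359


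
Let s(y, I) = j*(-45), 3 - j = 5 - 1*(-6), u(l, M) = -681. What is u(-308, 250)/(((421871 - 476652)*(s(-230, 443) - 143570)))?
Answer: -681/7845187010 ≈ -8.6805e-8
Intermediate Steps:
j = -8 (j = 3 - (5 - 1*(-6)) = 3 - (5 + 6) = 3 - 1*11 = 3 - 11 = -8)
s(y, I) = 360 (s(y, I) = -8*(-45) = 360)
u(-308, 250)/(((421871 - 476652)*(s(-230, 443) - 143570))) = -681*1/((360 - 143570)*(421871 - 476652)) = -681/((-54781*(-143210))) = -681/7845187010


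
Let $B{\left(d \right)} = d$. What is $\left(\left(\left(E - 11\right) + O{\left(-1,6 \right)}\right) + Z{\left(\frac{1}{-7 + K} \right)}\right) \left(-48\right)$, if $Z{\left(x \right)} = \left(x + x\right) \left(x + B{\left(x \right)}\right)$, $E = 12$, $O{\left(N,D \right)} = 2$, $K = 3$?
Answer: $-156$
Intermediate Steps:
$Z{\left(x \right)} = 4 x^{2}$ ($Z{\left(x \right)} = \left(x + x\right) \left(x + x\right) = 2 x 2 x = 4 x^{2}$)
$\left(\left(\left(E - 11\right) + O{\left(-1,6 \right)}\right) + Z{\left(\frac{1}{-7 + K} \right)}\right) \left(-48\right) = \left(\left(\left(12 - 11\right) + 2\right) + 4 \left(\frac{1}{-7 + 3}\right)^{2}\right) \left(-48\right) = \left(\left(1 + 2\right) + 4 \left(\frac{1}{-4}\right)^{2}\right) \left(-48\right) = \left(3 + 4 \left(- \frac{1}{4}\right)^{2}\right) \left(-48\right) = \left(3 + 4 \cdot \frac{1}{16}\right) \left(-48\right) = \left(3 + \frac{1}{4}\right) \left(-48\right) = \frac{13}{4} \left(-48\right) = -156$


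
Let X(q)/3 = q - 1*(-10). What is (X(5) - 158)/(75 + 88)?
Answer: -113/163 ≈ -0.69325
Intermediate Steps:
X(q) = 30 + 3*q (X(q) = 3*(q - 1*(-10)) = 3*(q + 10) = 3*(10 + q) = 30 + 3*q)
(X(5) - 158)/(75 + 88) = ((30 + 3*5) - 158)/(75 + 88) = ((30 + 15) - 158)/163 = (45 - 158)*(1/163) = -113*1/163 = -113/163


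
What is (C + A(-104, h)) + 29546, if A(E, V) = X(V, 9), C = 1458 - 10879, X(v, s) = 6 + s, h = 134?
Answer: 20140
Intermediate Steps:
C = -9421
A(E, V) = 15 (A(E, V) = 6 + 9 = 15)
(C + A(-104, h)) + 29546 = (-9421 + 15) + 29546 = -9406 + 29546 = 20140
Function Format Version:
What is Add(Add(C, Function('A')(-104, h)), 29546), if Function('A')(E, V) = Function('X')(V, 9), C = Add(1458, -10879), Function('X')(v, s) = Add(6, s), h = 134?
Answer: 20140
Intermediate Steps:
C = -9421
Function('A')(E, V) = 15 (Function('A')(E, V) = Add(6, 9) = 15)
Add(Add(C, Function('A')(-104, h)), 29546) = Add(Add(-9421, 15), 29546) = Add(-9406, 29546) = 20140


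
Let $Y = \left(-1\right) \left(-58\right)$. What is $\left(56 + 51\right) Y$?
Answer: $6206$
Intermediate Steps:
$Y = 58$
$\left(56 + 51\right) Y = \left(56 + 51\right) 58 = 107 \cdot 58 = 6206$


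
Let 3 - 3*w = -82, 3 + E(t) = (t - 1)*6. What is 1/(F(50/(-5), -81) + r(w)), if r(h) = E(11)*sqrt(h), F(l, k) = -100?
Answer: 20/16411 + 19*sqrt(255)/82055 ≈ 0.0049163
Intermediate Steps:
E(t) = -9 + 6*t (E(t) = -3 + (t - 1)*6 = -3 + (-1 + t)*6 = -3 + (-6 + 6*t) = -9 + 6*t)
w = 85/3 (w = 1 - 1/3*(-82) = 1 + 82/3 = 85/3 ≈ 28.333)
r(h) = 57*sqrt(h) (r(h) = (-9 + 6*11)*sqrt(h) = (-9 + 66)*sqrt(h) = 57*sqrt(h))
1/(F(50/(-5), -81) + r(w)) = 1/(-100 + 57*sqrt(85/3)) = 1/(-100 + 57*(sqrt(255)/3)) = 1/(-100 + 19*sqrt(255))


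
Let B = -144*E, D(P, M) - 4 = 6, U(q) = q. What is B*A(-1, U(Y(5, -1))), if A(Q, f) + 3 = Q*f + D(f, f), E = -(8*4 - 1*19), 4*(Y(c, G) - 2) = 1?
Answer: 8892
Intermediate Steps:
Y(c, G) = 9/4 (Y(c, G) = 2 + (¼)*1 = 2 + ¼ = 9/4)
D(P, M) = 10 (D(P, M) = 4 + 6 = 10)
E = -13 (E = -(32 - 19) = -1*13 = -13)
A(Q, f) = 7 + Q*f (A(Q, f) = -3 + (Q*f + 10) = -3 + (10 + Q*f) = 7 + Q*f)
B = 1872 (B = -144*(-13) = 1872)
B*A(-1, U(Y(5, -1))) = 1872*(7 - 1*9/4) = 1872*(7 - 9/4) = 1872*(19/4) = 8892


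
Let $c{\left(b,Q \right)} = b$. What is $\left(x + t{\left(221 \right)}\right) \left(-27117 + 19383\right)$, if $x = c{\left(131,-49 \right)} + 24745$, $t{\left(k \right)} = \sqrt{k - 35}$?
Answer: $-192390984 - 7734 \sqrt{186} \approx -1.925 \cdot 10^{8}$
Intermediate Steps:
$t{\left(k \right)} = \sqrt{-35 + k}$
$x = 24876$ ($x = 131 + 24745 = 24876$)
$\left(x + t{\left(221 \right)}\right) \left(-27117 + 19383\right) = \left(24876 + \sqrt{-35 + 221}\right) \left(-27117 + 19383\right) = \left(24876 + \sqrt{186}\right) \left(-7734\right) = -192390984 - 7734 \sqrt{186}$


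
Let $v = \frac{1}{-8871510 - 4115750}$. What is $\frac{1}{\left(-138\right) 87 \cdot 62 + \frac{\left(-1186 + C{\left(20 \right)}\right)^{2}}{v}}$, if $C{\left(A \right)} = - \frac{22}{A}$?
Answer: $- \frac{5}{91508653923543} \approx -5.464 \cdot 10^{-14}$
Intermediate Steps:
$v = - \frac{1}{12987260}$ ($v = \frac{1}{-8871510 - 4115750} = \frac{1}{-12987260} = - \frac{1}{12987260} \approx -7.6999 \cdot 10^{-8}$)
$\frac{1}{\left(-138\right) 87 \cdot 62 + \frac{\left(-1186 + C{\left(20 \right)}\right)^{2}}{v}} = \frac{1}{\left(-138\right) 87 \cdot 62 + \frac{\left(-1186 - \frac{22}{20}\right)^{2}}{- \frac{1}{12987260}}} = \frac{1}{\left(-12006\right) 62 + \left(-1186 - \frac{11}{10}\right)^{2} \left(-12987260\right)} = \frac{1}{-744372 + \left(-1186 - \frac{11}{10}\right)^{2} \left(-12987260\right)} = \frac{1}{-744372 + \left(- \frac{11871}{10}\right)^{2} \left(-12987260\right)} = \frac{1}{-744372 + \frac{140920641}{100} \left(-12987260\right)} = \frac{1}{-744372 - \frac{91508650201683}{5}} = \frac{1}{- \frac{91508653923543}{5}} = - \frac{5}{91508653923543}$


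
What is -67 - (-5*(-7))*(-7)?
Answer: 178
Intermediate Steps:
-67 - (-5*(-7))*(-7) = -67 - 35*(-7) = -67 - 1*(-245) = -67 + 245 = 178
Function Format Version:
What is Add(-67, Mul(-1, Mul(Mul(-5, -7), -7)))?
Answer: 178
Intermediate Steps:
Add(-67, Mul(-1, Mul(Mul(-5, -7), -7))) = Add(-67, Mul(-1, Mul(35, -7))) = Add(-67, Mul(-1, -245)) = Add(-67, 245) = 178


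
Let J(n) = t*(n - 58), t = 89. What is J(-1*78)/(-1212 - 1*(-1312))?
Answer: -3026/25 ≈ -121.04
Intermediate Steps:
J(n) = -5162 + 89*n (J(n) = 89*(n - 58) = 89*(-58 + n) = -5162 + 89*n)
J(-1*78)/(-1212 - 1*(-1312)) = (-5162 + 89*(-1*78))/(-1212 - 1*(-1312)) = (-5162 + 89*(-78))/(-1212 + 1312) = (-5162 - 6942)/100 = -12104*1/100 = -3026/25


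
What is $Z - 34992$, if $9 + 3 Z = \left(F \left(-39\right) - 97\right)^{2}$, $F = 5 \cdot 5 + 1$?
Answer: $\frac{1129336}{3} \approx 3.7645 \cdot 10^{5}$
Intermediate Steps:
$F = 26$ ($F = 25 + 1 = 26$)
$Z = \frac{1234312}{3}$ ($Z = -3 + \frac{\left(26 \left(-39\right) - 97\right)^{2}}{3} = -3 + \frac{\left(-1014 - 97\right)^{2}}{3} = -3 + \frac{\left(-1111\right)^{2}}{3} = -3 + \frac{1}{3} \cdot 1234321 = -3 + \frac{1234321}{3} = \frac{1234312}{3} \approx 4.1144 \cdot 10^{5}$)
$Z - 34992 = \frac{1234312}{3} - 34992 = \frac{1129336}{3}$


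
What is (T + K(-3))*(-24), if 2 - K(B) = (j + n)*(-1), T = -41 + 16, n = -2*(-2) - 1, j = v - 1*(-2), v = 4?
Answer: 336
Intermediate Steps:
j = 6 (j = 4 - 1*(-2) = 4 + 2 = 6)
n = 3 (n = 4 - 1 = 3)
T = -25
K(B) = 11 (K(B) = 2 - (6 + 3)*(-1) = 2 - 9*(-1) = 2 - 1*(-9) = 2 + 9 = 11)
(T + K(-3))*(-24) = (-25 + 11)*(-24) = -14*(-24) = 336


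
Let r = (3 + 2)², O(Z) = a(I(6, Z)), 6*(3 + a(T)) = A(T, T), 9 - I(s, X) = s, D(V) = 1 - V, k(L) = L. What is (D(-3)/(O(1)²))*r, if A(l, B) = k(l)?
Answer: 16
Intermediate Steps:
A(l, B) = l
I(s, X) = 9 - s
a(T) = -3 + T/6
O(Z) = -5/2 (O(Z) = -3 + (9 - 1*6)/6 = -3 + (9 - 6)/6 = -3 + (⅙)*3 = -3 + ½ = -5/2)
r = 25 (r = 5² = 25)
(D(-3)/(O(1)²))*r = ((1 - 1*(-3))/((-5/2)²))*25 = ((1 + 3)/(25/4))*25 = (4*(4/25))*25 = (16/25)*25 = 16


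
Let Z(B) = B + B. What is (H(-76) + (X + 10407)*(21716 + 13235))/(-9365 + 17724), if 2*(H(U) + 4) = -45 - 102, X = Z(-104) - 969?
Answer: 645195305/16718 ≈ 38593.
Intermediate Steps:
Z(B) = 2*B
X = -1177 (X = 2*(-104) - 969 = -208 - 969 = -1177)
H(U) = -155/2 (H(U) = -4 + (-45 - 102)/2 = -4 + (1/2)*(-147) = -4 - 147/2 = -155/2)
(H(-76) + (X + 10407)*(21716 + 13235))/(-9365 + 17724) = (-155/2 + (-1177 + 10407)*(21716 + 13235))/(-9365 + 17724) = (-155/2 + 9230*34951)/8359 = (-155/2 + 322597730)*(1/8359) = (645195305/2)*(1/8359) = 645195305/16718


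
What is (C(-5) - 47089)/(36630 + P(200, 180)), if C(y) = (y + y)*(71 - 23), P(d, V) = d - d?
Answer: -47569/36630 ≈ -1.2986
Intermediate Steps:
P(d, V) = 0
C(y) = 96*y (C(y) = (2*y)*48 = 96*y)
(C(-5) - 47089)/(36630 + P(200, 180)) = (96*(-5) - 47089)/(36630 + 0) = (-480 - 47089)/36630 = -47569*1/36630 = -47569/36630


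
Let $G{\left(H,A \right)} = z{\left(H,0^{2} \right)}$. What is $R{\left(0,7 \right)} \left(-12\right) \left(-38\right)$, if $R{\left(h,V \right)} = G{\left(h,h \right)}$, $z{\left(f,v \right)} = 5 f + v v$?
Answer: $0$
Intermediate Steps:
$z{\left(f,v \right)} = v^{2} + 5 f$ ($z{\left(f,v \right)} = 5 f + v^{2} = v^{2} + 5 f$)
$G{\left(H,A \right)} = 5 H$ ($G{\left(H,A \right)} = \left(0^{2}\right)^{2} + 5 H = 0^{2} + 5 H = 0 + 5 H = 5 H$)
$R{\left(h,V \right)} = 5 h$
$R{\left(0,7 \right)} \left(-12\right) \left(-38\right) = 5 \cdot 0 \left(-12\right) \left(-38\right) = 0 \left(-12\right) \left(-38\right) = 0 \left(-38\right) = 0$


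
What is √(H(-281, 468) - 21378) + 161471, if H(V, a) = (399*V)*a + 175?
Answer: 161471 + I*√52492895 ≈ 1.6147e+5 + 7245.2*I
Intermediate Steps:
H(V, a) = 175 + 399*V*a (H(V, a) = 399*V*a + 175 = 175 + 399*V*a)
√(H(-281, 468) - 21378) + 161471 = √((175 + 399*(-281)*468) - 21378) + 161471 = √((175 - 52471692) - 21378) + 161471 = √(-52471517 - 21378) + 161471 = √(-52492895) + 161471 = I*√52492895 + 161471 = 161471 + I*√52492895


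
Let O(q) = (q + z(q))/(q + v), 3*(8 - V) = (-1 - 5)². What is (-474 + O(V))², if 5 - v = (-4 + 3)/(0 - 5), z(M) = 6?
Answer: 889249/4 ≈ 2.2231e+5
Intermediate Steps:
v = 24/5 (v = 5 - (-4 + 3)/(0 - 5) = 5 - (-1)/(-5) = 5 - (-1)*(-1)/5 = 5 - 1*⅕ = 5 - ⅕ = 24/5 ≈ 4.8000)
V = -4 (V = 8 - (-1 - 5)²/3 = 8 - ⅓*(-6)² = 8 - ⅓*36 = 8 - 12 = -4)
O(q) = (6 + q)/(24/5 + q) (O(q) = (q + 6)/(q + 24/5) = (6 + q)/(24/5 + q))
(-474 + O(V))² = (-474 + 5*(6 - 4)/(24 + 5*(-4)))² = (-474 + 5*2/(24 - 20))² = (-474 + 5*2/4)² = (-474 + 5*(¼)*2)² = (-474 + 5/2)² = (-943/2)² = 889249/4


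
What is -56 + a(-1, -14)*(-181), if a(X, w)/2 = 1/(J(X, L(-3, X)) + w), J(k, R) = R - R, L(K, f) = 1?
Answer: -211/7 ≈ -30.143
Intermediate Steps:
J(k, R) = 0
a(X, w) = 2/w (a(X, w) = 2/(0 + w) = 2/w)
-56 + a(-1, -14)*(-181) = -56 + (2/(-14))*(-181) = -56 + (2*(-1/14))*(-181) = -56 - ⅐*(-181) = -56 + 181/7 = -211/7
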